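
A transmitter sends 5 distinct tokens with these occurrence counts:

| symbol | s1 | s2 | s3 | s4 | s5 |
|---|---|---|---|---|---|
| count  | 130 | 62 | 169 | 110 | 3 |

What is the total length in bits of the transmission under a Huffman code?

1013

Build the Huffman tree bottom-up:
combine s5(3), s2(62) → 65
combine 65, s4(110) → 175
combine s1(130), s3(169) → 299
combine 175, 299 → 474
Total encoded bits = sum of merged weights = 65 + 175 + 299 + 474 = 1013.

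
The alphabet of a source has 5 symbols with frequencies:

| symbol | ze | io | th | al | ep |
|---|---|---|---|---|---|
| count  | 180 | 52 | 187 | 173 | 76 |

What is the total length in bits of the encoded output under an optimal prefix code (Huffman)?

1464

Build the Huffman tree bottom-up:
combine io(52), ep(76) → 128
combine 128, al(173) → 301
combine ze(180), th(187) → 367
combine 301, 367 → 668
Total encoded bits = sum of merged weights = 128 + 301 + 367 + 668 = 1464.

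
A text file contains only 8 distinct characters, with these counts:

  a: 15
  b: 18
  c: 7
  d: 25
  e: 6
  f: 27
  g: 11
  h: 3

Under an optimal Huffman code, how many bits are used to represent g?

3

Huffman merges, smallest pair first:
h(3) + e(6) → 9
c(7) + 9 → 16
g(11) + a(15) → 26
16 + b(18) → 34
d(25) + 26 → 51
f(27) + 34 → 61
51 + 61 → 112
g's leaf is at depth 3, giving a 3-bit codeword.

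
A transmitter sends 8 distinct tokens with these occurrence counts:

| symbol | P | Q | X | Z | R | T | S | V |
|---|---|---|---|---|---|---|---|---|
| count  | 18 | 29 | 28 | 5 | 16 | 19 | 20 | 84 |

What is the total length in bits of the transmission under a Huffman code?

Build the Huffman tree bottom-up:
combine Z(5), R(16) → 21
combine P(18), T(19) → 37
combine S(20), 21 → 41
combine X(28), Q(29) → 57
combine 37, 41 → 78
combine 57, 78 → 135
combine V(84), 135 → 219
Total encoded bits = sum of merged weights = 21 + 37 + 41 + 57 + 78 + 135 + 219 = 588.

588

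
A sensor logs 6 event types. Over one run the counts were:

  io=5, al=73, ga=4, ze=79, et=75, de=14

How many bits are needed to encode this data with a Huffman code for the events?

532

Build the Huffman tree bottom-up:
combine ga(4), io(5) → 9
combine 9, de(14) → 23
combine 23, al(73) → 96
combine et(75), ze(79) → 154
combine 96, 154 → 250
The encoded length is the sum of every internal node's weight: 9 + 23 + 96 + 154 + 250 = 532 bits.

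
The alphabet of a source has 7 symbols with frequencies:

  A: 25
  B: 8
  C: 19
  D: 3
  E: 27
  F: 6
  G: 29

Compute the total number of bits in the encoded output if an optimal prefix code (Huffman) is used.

296

Greedily combine the two least-frequent nodes:
combine D(3), F(6) → 9
combine B(8), 9 → 17
combine 17, C(19) → 36
combine A(25), E(27) → 52
combine G(29), 36 → 65
combine 52, 65 → 117
The encoded length is the sum of every internal node's weight: 9 + 17 + 36 + 52 + 65 + 117 = 296 bits.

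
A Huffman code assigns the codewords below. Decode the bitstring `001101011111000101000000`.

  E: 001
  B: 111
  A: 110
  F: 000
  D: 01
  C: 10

ECCBAEDFF

Read left to right; each codeword is recognised as soon as it completes (prefix code):
  001→E | 10→C | 10→C | 111→B | 110→A | 001→E | 01→D | 000→F | 000→F
Decoded message: ECCBAEDFF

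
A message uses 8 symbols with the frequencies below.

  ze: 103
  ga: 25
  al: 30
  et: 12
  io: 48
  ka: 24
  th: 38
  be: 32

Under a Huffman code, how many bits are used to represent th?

Huffman merges, smallest pair first:
et(12) + ka(24) → 36
ga(25) + al(30) → 55
be(32) + 36 → 68
th(38) + io(48) → 86
55 + 68 → 123
86 + ze(103) → 189
123 + 189 → 312
th sits 3 levels below the root, so its codeword is 3 bits.

3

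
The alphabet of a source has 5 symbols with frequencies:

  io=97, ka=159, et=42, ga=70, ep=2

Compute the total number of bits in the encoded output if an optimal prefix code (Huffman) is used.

Merge the two smallest weights repeatedly:
merge ep(2) and et(42): 44
merge 44 and ga(70): 114
merge io(97) and 114: 211
merge ka(159) and 211: 370
Each symbol's bit-cost is frequency × depth; summing gives 739 bits (equivalently 44 + 114 + 211 + 370).

739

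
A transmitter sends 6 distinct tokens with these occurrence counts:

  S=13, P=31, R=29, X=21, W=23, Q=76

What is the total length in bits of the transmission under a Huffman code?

Build the Huffman tree bottom-up:
merge S(13) and X(21): 34
merge W(23) and R(29): 52
merge P(31) and 34: 65
merge 52 and 65: 117
merge Q(76) and 117: 193
The encoded length is the sum of every internal node's weight: 34 + 52 + 65 + 117 + 193 = 461 bits.

461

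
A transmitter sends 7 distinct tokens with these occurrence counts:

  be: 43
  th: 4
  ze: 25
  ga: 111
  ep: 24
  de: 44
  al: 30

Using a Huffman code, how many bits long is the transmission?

702

Build the Huffman tree bottom-up:
th(4) + ep(24) → 28
ze(25) + 28 → 53
al(30) + be(43) → 73
de(44) + 53 → 97
73 + 97 → 170
ga(111) + 170 → 281
Total encoded bits = sum of merged weights = 28 + 53 + 73 + 97 + 170 + 281 = 702.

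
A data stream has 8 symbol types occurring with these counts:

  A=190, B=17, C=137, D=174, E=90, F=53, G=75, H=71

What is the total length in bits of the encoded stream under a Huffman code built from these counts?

2268

Merge the two smallest weights repeatedly:
B(17) + F(53) → 70
70 + H(71) → 141
G(75) + E(90) → 165
C(137) + 141 → 278
165 + D(174) → 339
A(190) + 278 → 468
339 + 468 → 807
Total encoded bits = sum of merged weights = 70 + 141 + 165 + 278 + 339 + 468 + 807 = 2268.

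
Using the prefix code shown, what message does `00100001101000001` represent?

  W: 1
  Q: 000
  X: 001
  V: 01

Read left to right; each codeword is recognised as soon as it completes (prefix code):
  001→X | 000→Q | 01→V | 1→W | 01→V | 000→Q | 001→X
Decoded message: XQVWVQX

XQVWVQX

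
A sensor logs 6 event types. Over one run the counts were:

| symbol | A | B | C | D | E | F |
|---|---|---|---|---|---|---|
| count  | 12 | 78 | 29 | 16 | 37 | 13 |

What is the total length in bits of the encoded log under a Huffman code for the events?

424

Build the Huffman tree bottom-up:
A(12) + F(13) → 25
D(16) + 25 → 41
C(29) + E(37) → 66
41 + 66 → 107
B(78) + 107 → 185
Each symbol's bit-cost is frequency × depth; summing gives 424 bits (equivalently 25 + 41 + 66 + 107 + 185).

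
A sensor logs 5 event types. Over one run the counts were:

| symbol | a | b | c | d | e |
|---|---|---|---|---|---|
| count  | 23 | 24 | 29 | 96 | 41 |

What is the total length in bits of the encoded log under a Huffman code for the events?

447

Merge the two smallest weights repeatedly:
a(23) + b(24) → 47
c(29) + e(41) → 70
47 + 70 → 117
d(96) + 117 → 213
Each symbol's bit-cost is frequency × depth; summing gives 447 bits (equivalently 47 + 70 + 117 + 213).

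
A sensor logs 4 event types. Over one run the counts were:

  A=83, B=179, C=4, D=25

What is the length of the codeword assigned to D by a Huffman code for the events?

Repeatedly merge the two smallest:
combine C(4), D(25) → 29
combine 29, A(83) → 112
combine 112, B(179) → 291
The subtree containing D is merged 3 times, so code length = 3.

3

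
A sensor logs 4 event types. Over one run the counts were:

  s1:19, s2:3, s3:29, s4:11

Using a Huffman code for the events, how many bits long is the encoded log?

Build the Huffman tree bottom-up:
s2(3) + s4(11) → 14
14 + s1(19) → 33
s3(29) + 33 → 62
The encoded length is the sum of every internal node's weight: 14 + 33 + 62 = 109 bits.

109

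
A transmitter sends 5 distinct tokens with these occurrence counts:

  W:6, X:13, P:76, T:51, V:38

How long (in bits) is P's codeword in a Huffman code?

1

Build the tree from the bottom:
W(6) + X(13) → 19
19 + V(38) → 57
T(51) + 57 → 108
P(76) + 108 → 184
P sits one level below the root: a 1-bit codeword.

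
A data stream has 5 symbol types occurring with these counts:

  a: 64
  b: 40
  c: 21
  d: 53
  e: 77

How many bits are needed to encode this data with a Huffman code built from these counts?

Merge the two smallest weights repeatedly:
merge c(21) and b(40): 61
merge d(53) and 61: 114
merge a(64) and e(77): 141
merge 114 and 141: 255
Total encoded bits = sum of merged weights = 61 + 114 + 141 + 255 = 571.

571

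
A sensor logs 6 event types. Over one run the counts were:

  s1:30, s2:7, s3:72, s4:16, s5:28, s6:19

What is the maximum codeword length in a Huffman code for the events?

4

Merge the two lowest-weight nodes at each step:
merge s2(7) and s4(16): 23
merge s6(19) and 23: 42
merge s5(28) and s1(30): 58
merge 42 and 58: 100
merge s3(72) and 100: 172
Maximum depth reached is 4.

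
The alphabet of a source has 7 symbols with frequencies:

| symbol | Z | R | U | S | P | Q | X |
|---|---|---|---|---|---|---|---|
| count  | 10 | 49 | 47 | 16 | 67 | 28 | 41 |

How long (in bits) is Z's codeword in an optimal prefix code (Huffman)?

Huffman merges, smallest pair first:
Z(10) + S(16) → 26
26 + Q(28) → 54
X(41) + U(47) → 88
R(49) + 54 → 103
P(67) + 88 → 155
103 + 155 → 258
Z's leaf is at depth 4, giving a 4-bit codeword.

4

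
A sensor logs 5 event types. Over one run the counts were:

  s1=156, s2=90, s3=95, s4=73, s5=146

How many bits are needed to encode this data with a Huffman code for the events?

1283

Merge the two smallest weights repeatedly:
merge s4(73) and s2(90): 163
merge s3(95) and s5(146): 241
merge s1(156) and 163: 319
merge 241 and 319: 560
Each symbol's bit-cost is frequency × depth; summing gives 1283 bits (equivalently 163 + 241 + 319 + 560).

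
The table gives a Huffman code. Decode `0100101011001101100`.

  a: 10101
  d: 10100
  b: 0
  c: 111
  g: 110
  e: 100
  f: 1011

beaeggb

Read left to right; each codeword is recognised as soon as it completes (prefix code):
  0→b | 100→e | 10101→a | 100→e | 110→g | 110→g | 0→b
Decoded message: beaeggb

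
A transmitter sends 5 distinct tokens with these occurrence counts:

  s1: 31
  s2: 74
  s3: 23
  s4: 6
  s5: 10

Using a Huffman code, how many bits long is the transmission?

269

Build the Huffman tree bottom-up:
merge s4(6) and s5(10): 16
merge 16 and s3(23): 39
merge s1(31) and 39: 70
merge 70 and s2(74): 144
The encoded length is the sum of every internal node's weight: 16 + 39 + 70 + 144 = 269 bits.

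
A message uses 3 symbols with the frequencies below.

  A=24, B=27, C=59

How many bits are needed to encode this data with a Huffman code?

Merge the two smallest weights repeatedly:
combine A(24), B(27) → 51
combine 51, C(59) → 110
The encoded length is the sum of every internal node's weight: 51 + 110 = 161 bits.

161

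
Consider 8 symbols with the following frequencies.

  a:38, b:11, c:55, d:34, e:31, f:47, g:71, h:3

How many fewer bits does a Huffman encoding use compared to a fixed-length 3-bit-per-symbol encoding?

Fixed-length: 3 bits × 290 symbols = 870 bits.
Huffman merges:
combine h(3), b(11) → 14
combine 14, e(31) → 45
combine d(34), a(38) → 72
combine 45, f(47) → 92
combine c(55), g(71) → 126
combine 72, 92 → 164
combine 126, 164 → 290
Huffman total = 14 + 45 + 72 + 92 + 126 + 164 + 290 = 803 bits.
Saving = 870 − 803 = 67 bits.

67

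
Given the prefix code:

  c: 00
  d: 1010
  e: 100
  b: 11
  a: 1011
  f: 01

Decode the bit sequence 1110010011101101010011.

Read left to right; each codeword is recognised as soon as it completes (prefix code):
  11→b | 100→e | 100→e | 11→b | 1011→a | 01→f | 01→f | 00→c | 11→b
Decoded message: beebaffcb

beebaffcb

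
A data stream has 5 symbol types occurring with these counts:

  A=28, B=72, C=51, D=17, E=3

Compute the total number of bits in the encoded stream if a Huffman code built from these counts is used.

338

Build the Huffman tree bottom-up:
merge E(3) and D(17): 20
merge 20 and A(28): 48
merge 48 and C(51): 99
merge B(72) and 99: 171
Each symbol's bit-cost is frequency × depth; summing gives 338 bits (equivalently 20 + 48 + 99 + 171).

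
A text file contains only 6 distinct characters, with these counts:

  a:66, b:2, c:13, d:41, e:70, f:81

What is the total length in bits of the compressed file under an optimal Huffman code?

617

Greedily combine the two least-frequent nodes:
combine b(2), c(13) → 15
combine 15, d(41) → 56
combine 56, a(66) → 122
combine e(70), f(81) → 151
combine 122, 151 → 273
Each symbol's bit-cost is frequency × depth; summing gives 617 bits (equivalently 15 + 56 + 122 + 151 + 273).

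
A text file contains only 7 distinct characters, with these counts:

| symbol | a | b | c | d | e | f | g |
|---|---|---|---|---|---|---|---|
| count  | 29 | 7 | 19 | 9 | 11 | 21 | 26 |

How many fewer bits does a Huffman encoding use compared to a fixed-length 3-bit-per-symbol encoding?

39

Fixed-length: 3 bits × 122 symbols = 366 bits.
Huffman merges:
merge b(7) and d(9): 16
merge e(11) and 16: 27
merge c(19) and f(21): 40
merge g(26) and 27: 53
merge a(29) and 40: 69
merge 53 and 69: 122
Huffman total = 16 + 27 + 40 + 53 + 69 + 122 = 327 bits.
Saving = 366 − 327 = 39 bits.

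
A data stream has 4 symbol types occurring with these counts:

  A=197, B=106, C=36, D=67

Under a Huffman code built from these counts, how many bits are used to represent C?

Build the tree from the bottom:
merge C(36) and D(67): 103
merge 103 and B(106): 209
merge A(197) and 209: 406
C sits 3 levels below the root, so its codeword is 3 bits.

3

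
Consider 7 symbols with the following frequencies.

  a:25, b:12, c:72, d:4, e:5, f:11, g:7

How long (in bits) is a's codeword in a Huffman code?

Huffman merges, smallest pair first:
d(4) + e(5) → 9
g(7) + 9 → 16
f(11) + b(12) → 23
16 + 23 → 39
a(25) + 39 → 64
64 + c(72) → 136
The subtree containing a is merged 2 times, so code length = 2.

2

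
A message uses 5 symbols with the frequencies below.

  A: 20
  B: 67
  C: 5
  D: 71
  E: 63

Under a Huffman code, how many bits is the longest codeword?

Merge the two lowest-weight nodes at each step:
combine C(5), A(20) → 25
combine 25, E(63) → 88
combine B(67), D(71) → 138
combine 88, 138 → 226
Maximum depth reached is 3.

3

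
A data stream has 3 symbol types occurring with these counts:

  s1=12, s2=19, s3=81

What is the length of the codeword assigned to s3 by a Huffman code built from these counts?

1

Build the tree from the bottom:
merge s1(12) and s2(19): 31
merge 31 and s3(81): 112
s3 is a child of the root — depth 1, so its codeword is a single bit.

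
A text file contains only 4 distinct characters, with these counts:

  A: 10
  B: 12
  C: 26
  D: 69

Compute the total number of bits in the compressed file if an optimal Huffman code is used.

Merge the two smallest weights repeatedly:
A(10) + B(12) → 22
22 + C(26) → 48
48 + D(69) → 117
Total encoded bits = sum of merged weights = 22 + 48 + 117 = 187.

187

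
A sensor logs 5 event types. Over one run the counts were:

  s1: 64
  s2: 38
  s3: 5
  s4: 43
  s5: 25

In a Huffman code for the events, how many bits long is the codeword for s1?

Huffman merges, smallest pair first:
s3(5) + s5(25) → 30
30 + s2(38) → 68
s4(43) + s1(64) → 107
68 + 107 → 175
The subtree containing s1 is merged 2 times, so code length = 2.

2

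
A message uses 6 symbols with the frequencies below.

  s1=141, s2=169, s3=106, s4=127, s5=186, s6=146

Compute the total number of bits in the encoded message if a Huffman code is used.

Merge the two smallest weights repeatedly:
merge s3(106) and s4(127): 233
merge s1(141) and s6(146): 287
merge s2(169) and s5(186): 355
merge 233 and 287: 520
merge 355 and 520: 875
The encoded length is the sum of every internal node's weight: 233 + 287 + 355 + 520 + 875 = 2270 bits.

2270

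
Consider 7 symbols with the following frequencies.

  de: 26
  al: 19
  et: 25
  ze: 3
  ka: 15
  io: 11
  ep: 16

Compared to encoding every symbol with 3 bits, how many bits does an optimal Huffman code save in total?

Fixed-length: 3 bits × 115 symbols = 345 bits.
Huffman merges:
ze(3) + io(11) → 14
14 + ka(15) → 29
ep(16) + al(19) → 35
et(25) + de(26) → 51
29 + 35 → 64
51 + 64 → 115
Huffman total = 14 + 29 + 35 + 51 + 64 + 115 = 308 bits.
Saving = 345 − 308 = 37 bits.

37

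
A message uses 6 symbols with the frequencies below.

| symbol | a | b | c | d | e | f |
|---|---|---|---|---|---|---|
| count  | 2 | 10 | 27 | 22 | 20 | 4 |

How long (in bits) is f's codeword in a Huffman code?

Build the tree from the bottom:
merge a(2) and f(4): 6
merge 6 and b(10): 16
merge 16 and e(20): 36
merge d(22) and c(27): 49
merge 36 and 49: 85
f's leaf is at depth 4, giving a 4-bit codeword.

4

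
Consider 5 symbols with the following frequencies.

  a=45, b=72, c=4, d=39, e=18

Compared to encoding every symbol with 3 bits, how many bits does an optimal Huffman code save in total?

Fixed-length: 3 bits × 178 symbols = 534 bits.
Huffman merges:
combine c(4), e(18) → 22
combine 22, d(39) → 61
combine a(45), 61 → 106
combine b(72), 106 → 178
Huffman total = 22 + 61 + 106 + 178 = 367 bits.
Saving = 534 − 367 = 167 bits.

167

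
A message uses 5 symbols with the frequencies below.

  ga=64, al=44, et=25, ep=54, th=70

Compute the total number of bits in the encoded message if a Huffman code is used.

583

Greedily combine the two least-frequent nodes:
combine et(25), al(44) → 69
combine ep(54), ga(64) → 118
combine 69, th(70) → 139
combine 118, 139 → 257
Total encoded bits = sum of merged weights = 69 + 118 + 139 + 257 = 583.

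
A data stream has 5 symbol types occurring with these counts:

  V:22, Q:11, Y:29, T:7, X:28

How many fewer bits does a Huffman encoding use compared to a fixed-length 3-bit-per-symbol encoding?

Fixed-length: 3 bits × 97 symbols = 291 bits.
Huffman merges:
merge T(7) and Q(11): 18
merge 18 and V(22): 40
merge X(28) and Y(29): 57
merge 40 and 57: 97
Huffman total = 18 + 40 + 57 + 97 = 212 bits.
Saving = 291 − 212 = 79 bits.

79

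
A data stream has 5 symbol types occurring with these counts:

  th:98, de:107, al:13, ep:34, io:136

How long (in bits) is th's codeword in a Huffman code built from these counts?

2

Build the tree from the bottom:
al(13) + ep(34) → 47
47 + th(98) → 145
de(107) + io(136) → 243
145 + 243 → 388
The subtree containing th is merged 2 times, so code length = 2.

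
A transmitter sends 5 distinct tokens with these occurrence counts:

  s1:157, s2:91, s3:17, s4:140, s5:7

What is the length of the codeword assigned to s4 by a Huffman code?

Build the tree from the bottom:
s5(7) + s3(17) → 24
24 + s2(91) → 115
115 + s4(140) → 255
s1(157) + 255 → 412
s4's leaf is at depth 2, giving a 2-bit codeword.

2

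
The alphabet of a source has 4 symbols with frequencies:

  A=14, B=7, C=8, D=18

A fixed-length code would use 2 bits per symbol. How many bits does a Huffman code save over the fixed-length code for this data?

3

Fixed-length: 2 bits × 47 symbols = 94 bits.
Huffman merges:
B(7) + C(8) → 15
A(14) + 15 → 29
D(18) + 29 → 47
Huffman total = 15 + 29 + 47 = 91 bits.
Saving = 94 − 91 = 3 bits.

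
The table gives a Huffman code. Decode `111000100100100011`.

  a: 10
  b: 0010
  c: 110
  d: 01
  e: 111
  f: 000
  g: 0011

Read left to right; each codeword is recognised as soon as it completes (prefix code):
  111→e | 000→f | 10→a | 01→d | 0010→b | 0011→g
Decoded message: efadbg

efadbg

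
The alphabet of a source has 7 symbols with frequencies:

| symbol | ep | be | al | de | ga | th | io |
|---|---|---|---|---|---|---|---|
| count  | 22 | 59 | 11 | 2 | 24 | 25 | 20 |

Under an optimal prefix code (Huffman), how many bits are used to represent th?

3

Build the tree from the bottom:
de(2) + al(11) → 13
13 + io(20) → 33
ep(22) + ga(24) → 46
th(25) + 33 → 58
46 + 58 → 104
be(59) + 104 → 163
th sits 3 levels below the root, so its codeword is 3 bits.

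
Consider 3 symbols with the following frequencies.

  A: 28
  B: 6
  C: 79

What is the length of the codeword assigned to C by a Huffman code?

1

Huffman merges, smallest pair first:
merge B(6) and A(28): 34
merge 34 and C(79): 113
C is merged only at the final step, so code length = 1.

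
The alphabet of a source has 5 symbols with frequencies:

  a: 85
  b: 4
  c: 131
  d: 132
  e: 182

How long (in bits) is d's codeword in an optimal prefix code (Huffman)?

Huffman merges, smallest pair first:
merge b(4) and a(85): 89
merge 89 and c(131): 220
merge d(132) and e(182): 314
merge 220 and 314: 534
d sits 2 levels below the root, so its codeword is 2 bits.

2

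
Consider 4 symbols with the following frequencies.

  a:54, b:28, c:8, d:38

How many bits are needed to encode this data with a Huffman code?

238

Greedily combine the two least-frequent nodes:
merge c(8) and b(28): 36
merge 36 and d(38): 74
merge a(54) and 74: 128
Each symbol's bit-cost is frequency × depth; summing gives 238 bits (equivalently 36 + 74 + 128).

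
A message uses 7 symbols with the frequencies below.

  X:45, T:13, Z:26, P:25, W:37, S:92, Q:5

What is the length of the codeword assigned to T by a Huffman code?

5

Build the tree from the bottom:
Q(5) + T(13) → 18
18 + P(25) → 43
Z(26) + W(37) → 63
43 + X(45) → 88
63 + 88 → 151
S(92) + 151 → 243
The subtree containing T is merged 5 times, so code length = 5.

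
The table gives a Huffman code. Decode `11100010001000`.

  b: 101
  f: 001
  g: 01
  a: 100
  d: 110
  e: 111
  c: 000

Read left to right; each codeword is recognised as soon as it completes (prefix code):
  111→e | 000→c | 100→a | 01→g | 000→c
Decoded message: ecagc

ecagc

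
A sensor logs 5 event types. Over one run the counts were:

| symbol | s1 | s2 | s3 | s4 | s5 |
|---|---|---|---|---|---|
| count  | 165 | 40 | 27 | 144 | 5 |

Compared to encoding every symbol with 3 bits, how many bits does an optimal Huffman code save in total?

442

Fixed-length: 3 bits × 381 symbols = 1143 bits.
Huffman merges:
merge s5(5) and s3(27): 32
merge 32 and s2(40): 72
merge 72 and s4(144): 216
merge s1(165) and 216: 381
Huffman total = 32 + 72 + 216 + 381 = 701 bits.
Saving = 1143 − 701 = 442 bits.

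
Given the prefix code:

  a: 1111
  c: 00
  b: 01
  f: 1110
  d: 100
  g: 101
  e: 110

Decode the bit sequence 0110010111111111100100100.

bdgaaddd

Read left to right; each codeword is recognised as soon as it completes (prefix code):
  01→b | 100→d | 101→g | 1111→a | 1111→a | 100→d | 100→d | 100→d
Decoded message: bdgaaddd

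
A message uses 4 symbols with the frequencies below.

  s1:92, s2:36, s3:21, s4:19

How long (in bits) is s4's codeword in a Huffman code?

3

Huffman merges, smallest pair first:
combine s4(19), s3(21) → 40
combine s2(36), 40 → 76
combine 76, s1(92) → 168
The subtree containing s4 is merged 3 times, so code length = 3.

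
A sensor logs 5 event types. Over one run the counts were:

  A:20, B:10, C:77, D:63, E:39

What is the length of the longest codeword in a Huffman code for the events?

Merge the two lowest-weight nodes at each step:
merge B(10) and A(20): 30
merge 30 and E(39): 69
merge D(63) and 69: 132
merge C(77) and 132: 209
The rarest symbols sit at the bottom; the longest codeword is 4 bits.

4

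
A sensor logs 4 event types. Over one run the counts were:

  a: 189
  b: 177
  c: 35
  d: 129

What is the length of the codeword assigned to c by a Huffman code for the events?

Repeatedly merge the two smallest:
combine c(35), d(129) → 164
combine 164, b(177) → 341
combine a(189), 341 → 530
c's leaf is at depth 3, giving a 3-bit codeword.

3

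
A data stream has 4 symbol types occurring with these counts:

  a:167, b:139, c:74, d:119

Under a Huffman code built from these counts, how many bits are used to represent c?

2

Huffman merges, smallest pair first:
c(74) + d(119) → 193
b(139) + a(167) → 306
193 + 306 → 499
c's leaf is at depth 2, giving a 2-bit codeword.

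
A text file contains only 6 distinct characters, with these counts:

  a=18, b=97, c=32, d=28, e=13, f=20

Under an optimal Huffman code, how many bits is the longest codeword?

4

Merge the two lowest-weight nodes at each step:
e(13) + a(18) → 31
f(20) + d(28) → 48
31 + c(32) → 63
48 + 63 → 111
b(97) + 111 → 208
The rarest symbols sit at the bottom; the longest codeword is 4 bits.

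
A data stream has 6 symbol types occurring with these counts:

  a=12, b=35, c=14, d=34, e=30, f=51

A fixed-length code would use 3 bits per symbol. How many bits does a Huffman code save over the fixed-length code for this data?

Fixed-length: 3 bits × 176 symbols = 528 bits.
Huffman merges:
combine a(12), c(14) → 26
combine 26, e(30) → 56
combine d(34), b(35) → 69
combine f(51), 56 → 107
combine 69, 107 → 176
Huffman total = 26 + 56 + 69 + 107 + 176 = 434 bits.
Saving = 528 − 434 = 94 bits.

94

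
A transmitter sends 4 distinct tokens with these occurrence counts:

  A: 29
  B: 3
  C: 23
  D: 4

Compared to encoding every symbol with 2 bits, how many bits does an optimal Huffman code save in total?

Fixed-length: 2 bits × 59 symbols = 118 bits.
Huffman merges:
B(3) + D(4) → 7
7 + C(23) → 30
A(29) + 30 → 59
Huffman total = 7 + 30 + 59 = 96 bits.
Saving = 118 − 96 = 22 bits.

22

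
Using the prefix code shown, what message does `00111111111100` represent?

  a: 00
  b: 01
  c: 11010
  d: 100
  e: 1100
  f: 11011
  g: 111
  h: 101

agggd

Read left to right; each codeword is recognised as soon as it completes (prefix code):
  00→a | 111→g | 111→g | 111→g | 100→d
Decoded message: agggd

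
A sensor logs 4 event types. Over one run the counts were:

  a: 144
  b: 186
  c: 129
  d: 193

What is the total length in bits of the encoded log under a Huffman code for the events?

Greedily combine the two least-frequent nodes:
combine c(129), a(144) → 273
combine b(186), d(193) → 379
combine 273, 379 → 652
Total encoded bits = sum of merged weights = 273 + 379 + 652 = 1304.

1304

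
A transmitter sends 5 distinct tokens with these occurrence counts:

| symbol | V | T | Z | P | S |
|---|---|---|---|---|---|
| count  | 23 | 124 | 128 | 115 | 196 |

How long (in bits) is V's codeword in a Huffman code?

3

Huffman merges, smallest pair first:
combine V(23), P(115) → 138
combine T(124), Z(128) → 252
combine 138, S(196) → 334
combine 252, 334 → 586
V's leaf is at depth 3, giving a 3-bit codeword.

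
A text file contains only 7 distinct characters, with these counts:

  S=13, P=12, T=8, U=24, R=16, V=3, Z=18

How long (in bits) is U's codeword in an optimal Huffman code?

2

Build the tree from the bottom:
combine V(3), T(8) → 11
combine 11, P(12) → 23
combine S(13), R(16) → 29
combine Z(18), 23 → 41
combine U(24), 29 → 53
combine 41, 53 → 94
U's leaf is at depth 2, giving a 2-bit codeword.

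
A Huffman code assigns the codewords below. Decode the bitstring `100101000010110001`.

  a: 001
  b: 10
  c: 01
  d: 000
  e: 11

Read left to right; each codeword is recognised as soon as it completes (prefix code):
  10→b | 01→c | 01→c | 000→d | 01→c | 01→c | 10→b | 001→a
Decoded message: bccdccba

bccdccba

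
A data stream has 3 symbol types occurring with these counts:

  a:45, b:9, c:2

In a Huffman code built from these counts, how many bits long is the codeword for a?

Build the tree from the bottom:
combine c(2), b(9) → 11
combine 11, a(45) → 56
a is merged only at the final step, so code length = 1.

1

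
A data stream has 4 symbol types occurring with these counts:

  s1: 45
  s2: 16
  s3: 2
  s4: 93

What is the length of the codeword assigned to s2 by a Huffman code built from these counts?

Repeatedly merge the two smallest:
merge s3(2) and s2(16): 18
merge 18 and s1(45): 63
merge 63 and s4(93): 156
s2 sits 3 levels below the root, so its codeword is 3 bits.

3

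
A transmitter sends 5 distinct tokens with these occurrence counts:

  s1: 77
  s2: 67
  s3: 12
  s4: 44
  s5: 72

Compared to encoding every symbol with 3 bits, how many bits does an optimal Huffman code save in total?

216

Fixed-length: 3 bits × 272 symbols = 816 bits.
Huffman merges:
s3(12) + s4(44) → 56
56 + s2(67) → 123
s5(72) + s1(77) → 149
123 + 149 → 272
Huffman total = 56 + 123 + 149 + 272 = 600 bits.
Saving = 816 − 600 = 216 bits.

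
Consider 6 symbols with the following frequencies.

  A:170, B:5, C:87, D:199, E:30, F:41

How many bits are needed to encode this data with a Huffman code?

Build the Huffman tree bottom-up:
combine B(5), E(30) → 35
combine 35, F(41) → 76
combine 76, C(87) → 163
combine 163, A(170) → 333
combine D(199), 333 → 532
Total encoded bits = sum of merged weights = 35 + 76 + 163 + 333 + 532 = 1139.

1139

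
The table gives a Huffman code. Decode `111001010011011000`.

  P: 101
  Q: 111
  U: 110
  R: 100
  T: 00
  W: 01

Read left to right; each codeword is recognised as soon as it completes (prefix code):
  111→Q | 00→T | 101→P | 00→T | 110→U | 110→U | 00→T
Decoded message: QTPTUUT

QTPTUUT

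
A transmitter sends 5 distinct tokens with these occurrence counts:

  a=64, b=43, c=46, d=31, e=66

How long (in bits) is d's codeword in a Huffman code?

Repeatedly merge the two smallest:
combine d(31), b(43) → 74
combine c(46), a(64) → 110
combine e(66), 74 → 140
combine 110, 140 → 250
d sits 3 levels below the root, so its codeword is 3 bits.

3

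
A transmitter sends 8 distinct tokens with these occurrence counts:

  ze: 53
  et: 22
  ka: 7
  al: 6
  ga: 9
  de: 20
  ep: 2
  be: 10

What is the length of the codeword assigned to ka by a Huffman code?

4

Repeatedly merge the two smallest:
merge ep(2) and al(6): 8
merge ka(7) and 8: 15
merge ga(9) and be(10): 19
merge 15 and 19: 34
merge de(20) and et(22): 42
merge 34 and 42: 76
merge ze(53) and 76: 129
The subtree containing ka is merged 4 times, so code length = 4.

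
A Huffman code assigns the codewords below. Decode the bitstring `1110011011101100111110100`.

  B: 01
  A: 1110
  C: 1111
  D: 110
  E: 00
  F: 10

ABFADBCBE

Read left to right; each codeword is recognised as soon as it completes (prefix code):
  1110→A | 01→B | 10→F | 1110→A | 110→D | 01→B | 1111→C | 01→B | 00→E
Decoded message: ABFADBCBE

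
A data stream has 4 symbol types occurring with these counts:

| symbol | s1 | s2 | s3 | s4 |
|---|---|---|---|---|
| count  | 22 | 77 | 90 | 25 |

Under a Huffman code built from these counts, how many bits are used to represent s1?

3

Huffman merges, smallest pair first:
s1(22) + s4(25) → 47
47 + s2(77) → 124
s3(90) + 124 → 214
The subtree containing s1 is merged 3 times, so code length = 3.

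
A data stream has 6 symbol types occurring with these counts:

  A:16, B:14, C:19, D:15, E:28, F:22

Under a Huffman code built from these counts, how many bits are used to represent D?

Huffman merges, smallest pair first:
combine B(14), D(15) → 29
combine A(16), C(19) → 35
combine F(22), E(28) → 50
combine 29, 35 → 64
combine 50, 64 → 114
The subtree containing D is merged 3 times, so code length = 3.

3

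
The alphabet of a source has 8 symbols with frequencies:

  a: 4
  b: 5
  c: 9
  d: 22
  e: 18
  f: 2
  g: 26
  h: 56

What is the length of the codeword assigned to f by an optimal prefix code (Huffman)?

Build the tree from the bottom:
merge f(2) and a(4): 6
merge b(5) and 6: 11
merge c(9) and 11: 20
merge e(18) and 20: 38
merge d(22) and g(26): 48
merge 38 and 48: 86
merge h(56) and 86: 142
The subtree containing f is merged 6 times, so code length = 6.

6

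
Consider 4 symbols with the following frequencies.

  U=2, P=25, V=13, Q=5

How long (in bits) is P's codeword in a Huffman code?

Huffman merges, smallest pair first:
merge U(2) and Q(5): 7
merge 7 and V(13): 20
merge 20 and P(25): 45
P is merged only at the final step, so code length = 1.

1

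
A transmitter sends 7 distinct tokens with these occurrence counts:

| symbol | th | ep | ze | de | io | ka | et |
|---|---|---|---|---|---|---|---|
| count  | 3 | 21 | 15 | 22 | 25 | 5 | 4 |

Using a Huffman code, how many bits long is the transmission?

236

Merge the two smallest weights repeatedly:
combine th(3), et(4) → 7
combine ka(5), 7 → 12
combine 12, ze(15) → 27
combine ep(21), de(22) → 43
combine io(25), 27 → 52
combine 43, 52 → 95
Total encoded bits = sum of merged weights = 7 + 12 + 27 + 43 + 52 + 95 = 236.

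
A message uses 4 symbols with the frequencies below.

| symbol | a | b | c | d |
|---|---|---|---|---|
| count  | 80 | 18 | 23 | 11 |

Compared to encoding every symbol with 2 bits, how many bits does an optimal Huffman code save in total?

Fixed-length: 2 bits × 132 symbols = 264 bits.
Huffman merges:
d(11) + b(18) → 29
c(23) + 29 → 52
52 + a(80) → 132
Huffman total = 29 + 52 + 132 = 213 bits.
Saving = 264 − 213 = 51 bits.

51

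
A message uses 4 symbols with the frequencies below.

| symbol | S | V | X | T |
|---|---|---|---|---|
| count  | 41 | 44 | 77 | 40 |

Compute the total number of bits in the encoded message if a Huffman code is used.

Greedily combine the two least-frequent nodes:
combine T(40), S(41) → 81
combine V(44), X(77) → 121
combine 81, 121 → 202
The encoded length is the sum of every internal node's weight: 81 + 121 + 202 = 404 bits.

404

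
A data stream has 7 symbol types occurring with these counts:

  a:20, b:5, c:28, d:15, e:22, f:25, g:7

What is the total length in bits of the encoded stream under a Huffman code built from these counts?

Merge the two smallest weights repeatedly:
combine b(5), g(7) → 12
combine 12, d(15) → 27
combine a(20), e(22) → 42
combine f(25), 27 → 52
combine c(28), 42 → 70
combine 52, 70 → 122
Total encoded bits = sum of merged weights = 12 + 27 + 42 + 52 + 70 + 122 = 325.

325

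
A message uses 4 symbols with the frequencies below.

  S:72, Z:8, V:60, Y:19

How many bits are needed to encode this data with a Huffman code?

Greedily combine the two least-frequent nodes:
combine Z(8), Y(19) → 27
combine 27, V(60) → 87
combine S(72), 87 → 159
Total encoded bits = sum of merged weights = 27 + 87 + 159 = 273.

273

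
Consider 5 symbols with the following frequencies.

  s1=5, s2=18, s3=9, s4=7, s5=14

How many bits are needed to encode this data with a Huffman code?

Merge the two smallest weights repeatedly:
merge s1(5) and s4(7): 12
merge s3(9) and 12: 21
merge s5(14) and s2(18): 32
merge 21 and 32: 53
Each symbol's bit-cost is frequency × depth; summing gives 118 bits (equivalently 12 + 21 + 32 + 53).

118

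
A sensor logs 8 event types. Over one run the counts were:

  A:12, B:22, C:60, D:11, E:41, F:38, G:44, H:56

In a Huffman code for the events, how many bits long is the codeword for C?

Huffman merges, smallest pair first:
D(11) + A(12) → 23
B(22) + 23 → 45
F(38) + E(41) → 79
G(44) + 45 → 89
H(56) + C(60) → 116
79 + 89 → 168
116 + 168 → 284
C sits 2 levels below the root, so its codeword is 2 bits.

2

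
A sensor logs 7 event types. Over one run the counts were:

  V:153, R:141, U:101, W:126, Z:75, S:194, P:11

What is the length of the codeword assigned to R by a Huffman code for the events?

3

Build the tree from the bottom:
P(11) + Z(75) → 86
86 + U(101) → 187
W(126) + R(141) → 267
V(153) + 187 → 340
S(194) + 267 → 461
340 + 461 → 801
R sits 3 levels below the root, so its codeword is 3 bits.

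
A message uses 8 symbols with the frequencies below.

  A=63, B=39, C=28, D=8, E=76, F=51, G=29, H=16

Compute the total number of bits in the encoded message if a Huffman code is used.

Build the Huffman tree bottom-up:
D(8) + H(16) → 24
24 + C(28) → 52
G(29) + B(39) → 68
F(51) + 52 → 103
A(63) + 68 → 131
E(76) + 103 → 179
131 + 179 → 310
Total encoded bits = sum of merged weights = 24 + 52 + 68 + 103 + 131 + 179 + 310 = 867.

867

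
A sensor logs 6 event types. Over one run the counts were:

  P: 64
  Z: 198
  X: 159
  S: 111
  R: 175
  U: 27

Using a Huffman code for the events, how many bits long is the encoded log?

Build the Huffman tree bottom-up:
combine U(27), P(64) → 91
combine 91, S(111) → 202
combine X(159), R(175) → 334
combine Z(198), 202 → 400
combine 334, 400 → 734
Each symbol's bit-cost is frequency × depth; summing gives 1761 bits (equivalently 91 + 202 + 334 + 400 + 734).

1761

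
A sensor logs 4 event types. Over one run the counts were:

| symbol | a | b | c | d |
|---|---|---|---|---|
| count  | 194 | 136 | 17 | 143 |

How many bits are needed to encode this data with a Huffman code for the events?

939

Merge the two smallest weights repeatedly:
combine c(17), b(136) → 153
combine d(143), 153 → 296
combine a(194), 296 → 490
Each symbol's bit-cost is frequency × depth; summing gives 939 bits (equivalently 153 + 296 + 490).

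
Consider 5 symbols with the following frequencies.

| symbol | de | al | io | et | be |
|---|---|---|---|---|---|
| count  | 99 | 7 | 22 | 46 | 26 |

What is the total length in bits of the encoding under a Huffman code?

Merge the two smallest weights repeatedly:
merge al(7) and io(22): 29
merge be(26) and 29: 55
merge et(46) and 55: 101
merge de(99) and 101: 200
Total encoded bits = sum of merged weights = 29 + 55 + 101 + 200 = 385.

385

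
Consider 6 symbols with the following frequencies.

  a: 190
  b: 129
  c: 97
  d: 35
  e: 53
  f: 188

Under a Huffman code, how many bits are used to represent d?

4

Repeatedly merge the two smallest:
combine d(35), e(53) → 88
combine 88, c(97) → 185
combine b(129), 185 → 314
combine f(188), a(190) → 378
combine 314, 378 → 692
d's leaf is at depth 4, giving a 4-bit codeword.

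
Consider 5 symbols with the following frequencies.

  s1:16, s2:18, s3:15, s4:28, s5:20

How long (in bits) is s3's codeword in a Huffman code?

3

Huffman merges, smallest pair first:
merge s3(15) and s1(16): 31
merge s2(18) and s5(20): 38
merge s4(28) and 31: 59
merge 38 and 59: 97
s3 sits 3 levels below the root, so its codeword is 3 bits.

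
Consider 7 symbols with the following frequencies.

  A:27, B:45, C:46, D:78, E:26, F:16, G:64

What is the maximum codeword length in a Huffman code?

4

Merge the two lowest-weight nodes at each step:
combine F(16), E(26) → 42
combine A(27), 42 → 69
combine B(45), C(46) → 91
combine G(64), 69 → 133
combine D(78), 91 → 169
combine 133, 169 → 302
Maximum depth reached is 4.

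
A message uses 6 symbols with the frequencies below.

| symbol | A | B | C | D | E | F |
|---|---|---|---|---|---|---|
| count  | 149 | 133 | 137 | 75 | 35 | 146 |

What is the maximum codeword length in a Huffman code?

4

Merge the two lowest-weight nodes at each step:
E(35) + D(75) → 110
110 + B(133) → 243
C(137) + F(146) → 283
A(149) + 243 → 392
283 + 392 → 675
The first pair merged (E, D) ends up deepest, at depth 4.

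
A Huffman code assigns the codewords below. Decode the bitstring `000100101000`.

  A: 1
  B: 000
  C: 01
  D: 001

Read left to right; each codeword is recognised as soon as it completes (prefix code):
  000→B | 1→A | 001→D | 01→C | 000→B
Decoded message: BADCB

BADCB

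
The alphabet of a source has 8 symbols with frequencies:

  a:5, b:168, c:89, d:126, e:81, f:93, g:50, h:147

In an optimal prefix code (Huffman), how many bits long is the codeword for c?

Huffman merges, smallest pair first:
combine a(5), g(50) → 55
combine 55, e(81) → 136
combine c(89), f(93) → 182
combine d(126), 136 → 262
combine h(147), b(168) → 315
combine 182, 262 → 444
combine 315, 444 → 759
c's leaf is at depth 3, giving a 3-bit codeword.

3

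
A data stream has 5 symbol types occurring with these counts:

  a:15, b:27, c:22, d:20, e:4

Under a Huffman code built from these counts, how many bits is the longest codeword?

Merge the two lowest-weight nodes at each step:
merge e(4) and a(15): 19
merge 19 and d(20): 39
merge c(22) and b(27): 49
merge 39 and 49: 88
The first pair merged (e, a) ends up deepest, at depth 3.

3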